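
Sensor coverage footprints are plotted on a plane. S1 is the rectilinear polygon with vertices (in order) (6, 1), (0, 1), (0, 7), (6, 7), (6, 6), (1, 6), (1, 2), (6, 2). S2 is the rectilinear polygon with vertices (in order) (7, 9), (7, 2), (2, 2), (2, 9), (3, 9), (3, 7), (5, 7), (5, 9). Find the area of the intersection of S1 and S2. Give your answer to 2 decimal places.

4.00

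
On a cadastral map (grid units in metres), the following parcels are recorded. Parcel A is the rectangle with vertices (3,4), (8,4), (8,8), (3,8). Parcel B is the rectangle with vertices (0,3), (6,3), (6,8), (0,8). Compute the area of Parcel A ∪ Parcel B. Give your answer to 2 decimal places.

38.00

By inclusion–exclusion:
Individual areas: |Parcel A| = 20, |Parcel B| = 30.
|Parcel A∩Parcel B|: x∈[3,6], y∈[4,8] → 3·4 = 12.
|Parcel A ∪ Parcel B| = 50 − 12 = 38.00.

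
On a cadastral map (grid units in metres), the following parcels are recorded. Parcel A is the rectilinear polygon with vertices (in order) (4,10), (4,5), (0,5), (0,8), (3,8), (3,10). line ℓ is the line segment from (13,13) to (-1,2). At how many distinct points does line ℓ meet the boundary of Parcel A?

The segment meets the boundary at (2.818,5), (4,5.929).

2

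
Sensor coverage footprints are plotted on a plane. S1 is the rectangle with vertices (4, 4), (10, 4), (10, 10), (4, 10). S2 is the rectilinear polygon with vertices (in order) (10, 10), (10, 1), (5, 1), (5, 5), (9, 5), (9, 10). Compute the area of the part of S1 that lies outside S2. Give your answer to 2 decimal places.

|S1| = 36, |S1∩S2| = 10.
|S1 ∖ S2| = |S1| − |S1∩S2| = 36 − 10 = 26.00.

26.00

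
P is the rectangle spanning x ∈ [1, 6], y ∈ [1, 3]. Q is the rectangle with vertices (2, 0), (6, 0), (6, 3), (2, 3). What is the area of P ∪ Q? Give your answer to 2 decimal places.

By inclusion–exclusion:
Individual areas: |P| = 10, |Q| = 12.
|P∩Q|: x∈[2,6], y∈[1,3] → 4·2 = 8.
|P ∪ Q| = 22 − 8 = 14.00.

14.00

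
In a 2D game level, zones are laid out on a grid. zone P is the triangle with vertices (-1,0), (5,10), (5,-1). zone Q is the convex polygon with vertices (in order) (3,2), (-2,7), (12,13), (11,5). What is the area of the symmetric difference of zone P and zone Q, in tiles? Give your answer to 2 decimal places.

81.50

|zone P| = 33, |zone Q| = 80.5, |zone P∩zone Q| = 16.
|zone P △ zone Q| = |zone P| + |zone Q| − 2·|zone P∩zone Q| = 33 + 80.5 − 32 = 81.50.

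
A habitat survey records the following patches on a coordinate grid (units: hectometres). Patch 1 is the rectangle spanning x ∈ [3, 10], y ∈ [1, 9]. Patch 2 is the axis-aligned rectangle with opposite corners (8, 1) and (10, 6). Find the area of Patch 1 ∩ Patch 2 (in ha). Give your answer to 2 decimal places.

|Patch 1∩Patch 2|: x∈[8,10], y∈[1,6] → 2·5 = 10.

10.00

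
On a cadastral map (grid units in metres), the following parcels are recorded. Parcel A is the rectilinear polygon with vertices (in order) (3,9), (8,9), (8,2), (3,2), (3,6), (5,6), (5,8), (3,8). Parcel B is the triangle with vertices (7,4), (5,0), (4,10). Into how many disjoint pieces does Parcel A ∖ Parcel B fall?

3

Parcel A ∖ Parcel B splits into 3 disjoint pieces (area 1.15, area 14.25, area 6.4).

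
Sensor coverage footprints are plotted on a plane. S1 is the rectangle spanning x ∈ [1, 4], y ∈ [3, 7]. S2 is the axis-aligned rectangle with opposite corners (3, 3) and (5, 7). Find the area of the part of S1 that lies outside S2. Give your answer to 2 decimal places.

8.00

|S1∩S2|: x∈[3,4], y∈[3,7] → 1·4 = 4.
|S1| = 12.
|S1 ∖ S2| = |S1| − |S1∩S2| = 12 − 4 = 8.00.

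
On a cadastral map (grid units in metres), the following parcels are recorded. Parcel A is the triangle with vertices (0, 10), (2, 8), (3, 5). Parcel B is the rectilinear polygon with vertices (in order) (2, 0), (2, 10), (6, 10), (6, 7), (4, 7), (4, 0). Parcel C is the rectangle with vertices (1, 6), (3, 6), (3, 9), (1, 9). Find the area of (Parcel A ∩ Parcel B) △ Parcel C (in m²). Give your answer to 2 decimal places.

5.60

|Parcel A ∩ Parcel B| = 0.6667.
|(Parcel A ∩ Parcel B) ∩ Parcel C| = 0.5333.
|(Parcel A ∩ Parcel B) △ Parcel C| = 0.6667 + 6 − 1.0667 = 5.60.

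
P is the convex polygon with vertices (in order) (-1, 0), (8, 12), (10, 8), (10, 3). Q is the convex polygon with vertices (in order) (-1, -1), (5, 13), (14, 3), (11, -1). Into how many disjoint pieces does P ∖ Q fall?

2

P ∖ Q splits into 2 disjoint pieces (area 0.2574, area 4.0025).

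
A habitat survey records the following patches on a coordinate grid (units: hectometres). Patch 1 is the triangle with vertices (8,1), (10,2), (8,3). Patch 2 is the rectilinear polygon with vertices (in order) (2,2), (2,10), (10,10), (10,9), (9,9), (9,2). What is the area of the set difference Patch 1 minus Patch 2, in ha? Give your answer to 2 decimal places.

1.25

|Patch 1| = 2, |Patch 1∩Patch 2| = 0.75.
|Patch 1 ∖ Patch 2| = |Patch 1| − |Patch 1∩Patch 2| = 2 − 0.75 = 1.25.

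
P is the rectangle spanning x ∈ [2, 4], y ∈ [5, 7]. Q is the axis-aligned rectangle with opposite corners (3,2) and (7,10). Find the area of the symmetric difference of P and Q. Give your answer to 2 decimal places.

32.00

|P∩Q|: x∈[3,4], y∈[5,7] → 1·2 = 2.
|P △ Q| = |P| + |Q| − 2·|P∩Q| = 4 + 32 − 4 = 32.00.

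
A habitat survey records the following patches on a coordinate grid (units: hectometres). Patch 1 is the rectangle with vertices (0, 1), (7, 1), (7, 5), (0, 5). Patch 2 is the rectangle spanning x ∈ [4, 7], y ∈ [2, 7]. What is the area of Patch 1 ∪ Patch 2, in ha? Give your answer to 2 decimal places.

By inclusion–exclusion:
Individual areas: |Patch 1| = 28, |Patch 2| = 15.
|Patch 1∩Patch 2|: x∈[4,7], y∈[2,5] → 3·3 = 9.
|Patch 1 ∪ Patch 2| = 43 − 9 = 34.00.

34.00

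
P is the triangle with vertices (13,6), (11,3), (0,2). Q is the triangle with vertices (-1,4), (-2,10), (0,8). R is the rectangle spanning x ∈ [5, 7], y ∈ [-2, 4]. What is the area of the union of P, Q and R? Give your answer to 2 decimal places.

29.94

By inclusion–exclusion:
Individual areas: |P| = 15.5, |Q| = 5, |R| = 12.
|P∩Q| = 0.
|P∩R| = 2.5629.
|Q∩R| = 0.
|P∩Q∩R| = 0.
|P ∪ Q ∪ R| = 32.5 − 2.5629 + 0 = 29.94.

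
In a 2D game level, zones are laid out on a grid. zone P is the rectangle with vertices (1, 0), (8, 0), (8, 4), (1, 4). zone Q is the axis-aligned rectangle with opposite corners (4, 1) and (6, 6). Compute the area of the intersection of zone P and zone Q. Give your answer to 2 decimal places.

|zone P∩zone Q|: x∈[4,6], y∈[1,4] → 2·3 = 6.

6.00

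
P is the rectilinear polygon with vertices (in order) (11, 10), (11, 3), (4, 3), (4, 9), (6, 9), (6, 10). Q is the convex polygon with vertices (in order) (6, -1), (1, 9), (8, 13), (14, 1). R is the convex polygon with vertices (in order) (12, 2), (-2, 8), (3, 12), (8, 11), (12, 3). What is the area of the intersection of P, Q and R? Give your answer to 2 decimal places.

The intersection is the polygon with vertices (9.667,3), (4,5.429), (4,9), (6,9), (6,10), (8.5,10), (11,5), (11,3).
By the shoelace formula its area is 33.87.

33.87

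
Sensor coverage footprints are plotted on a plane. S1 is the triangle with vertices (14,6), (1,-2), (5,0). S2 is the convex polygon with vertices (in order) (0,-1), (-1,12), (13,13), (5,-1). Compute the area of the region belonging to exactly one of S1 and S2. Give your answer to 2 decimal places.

127.07

|S1| = 3, |S2| = 126.5, |S1∩S2| = 1.2154.
|S1 △ S2| = |S1| + |S2| − 2·|S1∩S2| = 3 + 126.5 − 2.4307 = 127.07.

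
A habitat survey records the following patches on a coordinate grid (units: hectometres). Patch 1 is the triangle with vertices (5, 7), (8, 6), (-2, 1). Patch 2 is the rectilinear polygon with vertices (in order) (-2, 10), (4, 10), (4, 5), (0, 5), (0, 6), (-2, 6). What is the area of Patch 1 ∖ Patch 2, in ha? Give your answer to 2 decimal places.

11.74

|Patch 1| = 12.5, |Patch 1∩Patch 2| = 0.7619.
|Patch 1 ∖ Patch 2| = |Patch 1| − |Patch 1∩Patch 2| = 12.5 − 0.7619 = 11.74.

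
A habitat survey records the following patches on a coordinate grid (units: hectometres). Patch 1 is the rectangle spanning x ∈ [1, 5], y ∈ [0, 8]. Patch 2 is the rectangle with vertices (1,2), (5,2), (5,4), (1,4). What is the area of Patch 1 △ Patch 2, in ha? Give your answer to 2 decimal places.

|Patch 1∩Patch 2|: x∈[1,5], y∈[2,4] → 4·2 = 8.
|Patch 1 △ Patch 2| = |Patch 1| + |Patch 2| − 2·|Patch 1∩Patch 2| = 32 + 8 − 16 = 24.00.

24.00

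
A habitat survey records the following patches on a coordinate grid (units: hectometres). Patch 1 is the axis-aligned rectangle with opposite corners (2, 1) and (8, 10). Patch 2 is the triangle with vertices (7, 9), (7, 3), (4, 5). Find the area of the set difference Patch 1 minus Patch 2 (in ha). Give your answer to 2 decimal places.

|Patch 1| = 54, |Patch 1∩Patch 2| = 9.
|Patch 1 ∖ Patch 2| = |Patch 1| − |Patch 1∩Patch 2| = 54 − 9 = 45.00.

45.00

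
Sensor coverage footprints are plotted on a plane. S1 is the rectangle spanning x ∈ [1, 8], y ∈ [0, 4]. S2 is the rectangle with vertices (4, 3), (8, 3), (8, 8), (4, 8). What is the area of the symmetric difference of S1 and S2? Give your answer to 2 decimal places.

40.00

|S1∩S2|: x∈[4,8], y∈[3,4] → 4·1 = 4.
|S1 △ S2| = |S1| + |S2| − 2·|S1∩S2| = 28 + 20 − 8 = 40.00.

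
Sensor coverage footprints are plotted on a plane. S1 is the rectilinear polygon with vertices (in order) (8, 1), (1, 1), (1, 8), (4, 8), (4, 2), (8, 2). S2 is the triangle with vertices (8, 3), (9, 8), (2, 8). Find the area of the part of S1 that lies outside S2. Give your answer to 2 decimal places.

23.33

|S1| = 25, |S1∩S2| = 1.6667.
|S1 ∖ S2| = |S1| − |S1∩S2| = 25 − 1.6667 = 23.33.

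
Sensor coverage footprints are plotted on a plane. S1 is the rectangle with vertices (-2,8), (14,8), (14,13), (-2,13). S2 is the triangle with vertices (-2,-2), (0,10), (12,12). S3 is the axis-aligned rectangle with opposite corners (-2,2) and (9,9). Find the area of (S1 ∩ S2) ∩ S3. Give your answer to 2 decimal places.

The region (S1 ∩ S2) ∩ S3 is the polygon with vertices (-0.167,9), (9,9), (8,8), (-0.333,8).
By the shoelace formula its area is 8.75.

8.75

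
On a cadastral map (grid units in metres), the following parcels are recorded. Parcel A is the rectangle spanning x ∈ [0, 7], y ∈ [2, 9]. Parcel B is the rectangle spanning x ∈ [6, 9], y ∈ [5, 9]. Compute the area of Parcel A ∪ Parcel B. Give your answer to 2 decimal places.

57.00

By inclusion–exclusion:
Individual areas: |Parcel A| = 49, |Parcel B| = 12.
|Parcel A∩Parcel B|: x∈[6,7], y∈[5,9] → 1·4 = 4.
|Parcel A ∪ Parcel B| = 61 − 4 = 57.00.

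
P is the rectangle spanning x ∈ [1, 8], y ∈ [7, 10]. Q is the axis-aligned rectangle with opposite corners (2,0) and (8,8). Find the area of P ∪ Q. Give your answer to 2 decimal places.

By inclusion–exclusion:
Individual areas: |P| = 21, |Q| = 48.
|P∩Q|: x∈[2,8], y∈[7,8] → 6·1 = 6.
|P ∪ Q| = 69 − 6 = 63.00.

63.00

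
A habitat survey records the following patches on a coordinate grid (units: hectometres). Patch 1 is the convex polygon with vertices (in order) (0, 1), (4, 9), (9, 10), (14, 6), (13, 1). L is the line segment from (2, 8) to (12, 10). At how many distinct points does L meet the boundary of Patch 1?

The segment meets the boundary at (9.6,9.52), (3.667,8.333).

2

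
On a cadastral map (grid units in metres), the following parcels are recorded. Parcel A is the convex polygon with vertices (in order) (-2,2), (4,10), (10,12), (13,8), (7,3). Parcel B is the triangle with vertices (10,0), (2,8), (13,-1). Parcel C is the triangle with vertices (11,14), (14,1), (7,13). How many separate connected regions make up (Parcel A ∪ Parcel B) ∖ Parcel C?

2

(Parcel A ∪ Parcel B) ∖ Parcel C splits into 2 disjoint pieces (area 69.1345, area 0.497).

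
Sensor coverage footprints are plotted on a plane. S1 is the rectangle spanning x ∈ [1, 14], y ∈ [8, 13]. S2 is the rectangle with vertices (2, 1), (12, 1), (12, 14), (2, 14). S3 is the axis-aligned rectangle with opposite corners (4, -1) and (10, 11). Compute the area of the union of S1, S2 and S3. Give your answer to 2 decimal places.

157.00

By inclusion–exclusion:
Individual areas: |S1| = 65, |S2| = 130, |S3| = 72.
|S1∩S2|: x∈[2,12], y∈[8,13] → 10·5 = 50.
|S1∩S3|: x∈[4,10], y∈[8,11] → 6·3 = 18.
|S2∩S3|: x∈[4,10], y∈[1,11] → 6·10 = 60.
|S1∩S2∩S3| = 18.
|S1 ∪ S2 ∪ S3| = 267 − 128 + 18 = 157.00.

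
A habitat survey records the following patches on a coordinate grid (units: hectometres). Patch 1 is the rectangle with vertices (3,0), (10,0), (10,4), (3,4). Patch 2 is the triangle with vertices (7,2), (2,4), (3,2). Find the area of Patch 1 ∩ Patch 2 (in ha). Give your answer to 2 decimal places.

The intersection is the polygon with vertices (3,3.6), (7,2), (3,2).
By the shoelace formula its area is 3.20.

3.20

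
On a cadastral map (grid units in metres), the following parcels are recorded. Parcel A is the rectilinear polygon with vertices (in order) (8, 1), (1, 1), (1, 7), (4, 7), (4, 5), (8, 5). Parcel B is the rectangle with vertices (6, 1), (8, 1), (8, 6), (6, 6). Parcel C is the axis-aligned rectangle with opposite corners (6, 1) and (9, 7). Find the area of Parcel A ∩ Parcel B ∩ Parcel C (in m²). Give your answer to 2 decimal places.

8.00

The intersection is the polygon with vertices (6,5), (8,5), (8,1), (6,1).
By the shoelace formula its area is 8.00.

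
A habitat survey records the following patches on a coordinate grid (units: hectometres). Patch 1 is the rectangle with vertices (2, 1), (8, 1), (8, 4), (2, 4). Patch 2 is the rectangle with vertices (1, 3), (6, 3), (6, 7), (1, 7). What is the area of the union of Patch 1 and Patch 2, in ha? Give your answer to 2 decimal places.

By inclusion–exclusion:
Individual areas: |Patch 1| = 18, |Patch 2| = 20.
|Patch 1∩Patch 2|: x∈[2,6], y∈[3,4] → 4·1 = 4.
|Patch 1 ∪ Patch 2| = 38 − 4 = 34.00.

34.00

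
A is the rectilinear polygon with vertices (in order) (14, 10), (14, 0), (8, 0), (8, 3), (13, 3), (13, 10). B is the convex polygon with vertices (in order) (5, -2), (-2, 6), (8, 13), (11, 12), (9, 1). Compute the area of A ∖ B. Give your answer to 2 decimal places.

22.26

|A| = 25, |A∩B| = 2.7386.
|A ∖ B| = |A| − |A∩B| = 25 − 2.7386 = 22.26.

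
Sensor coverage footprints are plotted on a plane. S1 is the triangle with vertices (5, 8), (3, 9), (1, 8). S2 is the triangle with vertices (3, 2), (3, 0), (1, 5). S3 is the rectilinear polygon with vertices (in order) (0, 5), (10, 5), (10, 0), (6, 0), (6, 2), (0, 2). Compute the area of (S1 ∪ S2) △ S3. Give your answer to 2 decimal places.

|S1 ∪ S2| = 4.
|(S1 ∪ S2) ∩ S3| = 1.2.
|(S1 ∪ S2) △ S3| = 4 + 38 − 2.4 = 39.60.

39.60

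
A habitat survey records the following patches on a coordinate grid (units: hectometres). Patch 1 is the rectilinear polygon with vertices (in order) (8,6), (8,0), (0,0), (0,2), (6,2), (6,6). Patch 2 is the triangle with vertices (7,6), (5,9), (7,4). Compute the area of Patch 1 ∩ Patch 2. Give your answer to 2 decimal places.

The intersection is the polygon with vertices (7,6), (7,4), (6.2,6).
By the shoelace formula its area is 0.80.

0.80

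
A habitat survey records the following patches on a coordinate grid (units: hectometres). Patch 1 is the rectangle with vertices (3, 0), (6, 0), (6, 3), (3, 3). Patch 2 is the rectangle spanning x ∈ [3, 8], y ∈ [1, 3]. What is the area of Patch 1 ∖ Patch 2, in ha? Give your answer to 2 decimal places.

3.00

|Patch 1∩Patch 2|: x∈[3,6], y∈[1,3] → 3·2 = 6.
|Patch 1| = 9.
|Patch 1 ∖ Patch 2| = |Patch 1| − |Patch 1∩Patch 2| = 9 − 6 = 3.00.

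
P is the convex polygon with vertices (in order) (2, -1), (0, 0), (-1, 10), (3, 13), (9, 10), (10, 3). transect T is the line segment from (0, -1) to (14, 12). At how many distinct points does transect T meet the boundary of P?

2

The segment meets the boundary at (9.333,7.667), (0.7,-0.35).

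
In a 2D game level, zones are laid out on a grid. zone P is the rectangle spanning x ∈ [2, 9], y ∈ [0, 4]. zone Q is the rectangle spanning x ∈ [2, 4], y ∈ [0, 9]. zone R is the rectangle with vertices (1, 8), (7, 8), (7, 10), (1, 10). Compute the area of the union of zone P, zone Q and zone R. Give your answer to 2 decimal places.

By inclusion–exclusion:
Individual areas: |zone P| = 28, |zone Q| = 18, |zone R| = 12.
|zone P∩zone Q|: x∈[2,4], y∈[0,4] → 2·4 = 8.
|zone P∩zone R| = 0 (no overlap).
|zone Q∩zone R|: x∈[2,4], y∈[8,9] → 2·1 = 2.
|zone P∩zone Q∩zone R| = 0.
|zone P ∪ zone Q ∪ zone R| = 58 − 10 + 0 = 48.00.

48.00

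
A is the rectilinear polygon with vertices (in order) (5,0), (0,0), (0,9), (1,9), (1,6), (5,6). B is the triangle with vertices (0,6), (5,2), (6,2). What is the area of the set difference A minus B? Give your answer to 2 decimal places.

31.33

|A| = 33, |A∩B| = 1.6667.
|A ∖ B| = |A| − |A∩B| = 33 − 1.6667 = 31.33.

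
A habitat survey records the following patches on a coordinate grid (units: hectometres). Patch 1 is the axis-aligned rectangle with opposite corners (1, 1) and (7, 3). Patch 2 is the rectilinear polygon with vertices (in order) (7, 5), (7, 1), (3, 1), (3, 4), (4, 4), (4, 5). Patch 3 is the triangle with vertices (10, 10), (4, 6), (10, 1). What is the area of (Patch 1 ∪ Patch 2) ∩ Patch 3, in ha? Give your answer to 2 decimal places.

1.35

The region (Patch 1 ∪ Patch 2) ∩ Patch 3 is the polygon with vertices (7,5), (7,3.5), (5.2,5).
By the shoelace formula its area is 1.35.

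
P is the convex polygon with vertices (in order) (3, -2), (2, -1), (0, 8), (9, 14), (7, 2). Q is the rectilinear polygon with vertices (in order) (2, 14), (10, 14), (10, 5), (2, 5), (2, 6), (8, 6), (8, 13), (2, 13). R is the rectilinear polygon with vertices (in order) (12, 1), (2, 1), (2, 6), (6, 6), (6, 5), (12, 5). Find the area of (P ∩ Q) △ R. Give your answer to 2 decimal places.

|P ∩ Q| = 8.3333.
|(P ∩ Q) ∩ R| = 4.
|(P ∩ Q) △ R| = 8.3333 + 44 − 8 = 44.33.

44.33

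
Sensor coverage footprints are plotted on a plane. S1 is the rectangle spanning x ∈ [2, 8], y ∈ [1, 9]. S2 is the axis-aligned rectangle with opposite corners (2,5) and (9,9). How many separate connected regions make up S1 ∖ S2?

1

S1 ∖ S2 is a single connected region.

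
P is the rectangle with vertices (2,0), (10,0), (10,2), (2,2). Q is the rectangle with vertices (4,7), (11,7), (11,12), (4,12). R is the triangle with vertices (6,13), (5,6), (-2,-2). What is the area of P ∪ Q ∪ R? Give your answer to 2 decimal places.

By inclusion–exclusion:
Individual areas: |P| = 16, |Q| = 35, |R| = 20.5.
|P∩Q| = 0 (no overlap).
|P∩R| = 0.
|Q∩R| = 5.4833.
|P∩Q∩R| = 0.
|P ∪ Q ∪ R| = 71.5 − 5.4833 + 0 = 66.02.

66.02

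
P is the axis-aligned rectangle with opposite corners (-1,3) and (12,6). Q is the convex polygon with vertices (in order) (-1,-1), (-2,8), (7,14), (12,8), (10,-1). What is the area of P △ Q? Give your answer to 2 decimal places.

|P| = 39, |Q| = 154.5, |P∩Q| = 36.6667.
|P △ Q| = |P| + |Q| − 2·|P∩Q| = 39 + 154.5 − 73.3333 = 120.17.

120.17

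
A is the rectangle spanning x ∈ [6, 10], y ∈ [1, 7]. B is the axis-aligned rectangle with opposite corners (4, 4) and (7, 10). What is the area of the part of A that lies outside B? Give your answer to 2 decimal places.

|A∩B|: x∈[6,7], y∈[4,7] → 1·3 = 3.
|A| = 24.
|A ∖ B| = |A| − |A∩B| = 24 − 3 = 21.00.

21.00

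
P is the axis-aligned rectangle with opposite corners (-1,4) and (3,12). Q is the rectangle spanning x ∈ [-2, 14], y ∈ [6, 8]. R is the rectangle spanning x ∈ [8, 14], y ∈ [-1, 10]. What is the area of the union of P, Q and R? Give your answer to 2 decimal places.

By inclusion–exclusion:
Individual areas: |P| = 32, |Q| = 32, |R| = 66.
|P∩Q|: x∈[-1,3], y∈[6,8] → 4·2 = 8.
|P∩R| = 0 (no overlap).
|Q∩R|: x∈[8,14], y∈[6,8] → 6·2 = 12.
|P∩Q∩R| = 0.
|P ∪ Q ∪ R| = 130 − 20 + 0 = 110.00.

110.00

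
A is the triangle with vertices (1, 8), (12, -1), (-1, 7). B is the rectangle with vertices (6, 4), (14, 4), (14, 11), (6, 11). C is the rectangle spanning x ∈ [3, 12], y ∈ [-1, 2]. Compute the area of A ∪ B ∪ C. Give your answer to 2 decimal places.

By inclusion–exclusion:
Individual areas: |A| = 14.5, |B| = 56, |C| = 27.
|A∩B| = 0.
|A∩C| = 1.8125.
|B∩C| = 0 (no overlap).
|A∩B∩C| = 0.
|A ∪ B ∪ C| = 97.5 − 1.8125 + 0 = 95.69.

95.69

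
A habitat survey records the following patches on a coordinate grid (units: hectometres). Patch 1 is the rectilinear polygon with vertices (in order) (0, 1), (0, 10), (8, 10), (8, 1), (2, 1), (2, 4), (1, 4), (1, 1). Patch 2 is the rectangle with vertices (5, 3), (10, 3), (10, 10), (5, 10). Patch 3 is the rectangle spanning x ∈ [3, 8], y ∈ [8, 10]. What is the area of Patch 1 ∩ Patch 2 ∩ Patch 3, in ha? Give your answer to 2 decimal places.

6.00

The intersection is the polygon with vertices (8,8), (5,8), (5,10), (8,10).
By the shoelace formula its area is 6.00.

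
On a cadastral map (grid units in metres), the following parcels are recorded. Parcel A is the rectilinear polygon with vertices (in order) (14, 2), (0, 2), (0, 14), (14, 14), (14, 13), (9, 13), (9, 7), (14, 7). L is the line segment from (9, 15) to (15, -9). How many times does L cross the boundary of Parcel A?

The segment meets the boundary at (12.25,2), (9.5,13), (9.25,14), (11,7).

4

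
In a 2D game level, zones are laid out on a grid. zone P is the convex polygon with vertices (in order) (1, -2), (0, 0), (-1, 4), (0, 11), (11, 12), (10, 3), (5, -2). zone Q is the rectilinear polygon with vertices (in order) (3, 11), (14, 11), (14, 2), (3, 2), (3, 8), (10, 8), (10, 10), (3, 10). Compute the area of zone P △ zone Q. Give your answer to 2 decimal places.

|zone P| = 131, |zone Q| = 85, |zone P∩zone Q| = 52.0556.
|zone P △ zone Q| = |zone P| + |zone Q| − 2·|zone P∩zone Q| = 131 + 85 − 104.1111 = 111.89.

111.89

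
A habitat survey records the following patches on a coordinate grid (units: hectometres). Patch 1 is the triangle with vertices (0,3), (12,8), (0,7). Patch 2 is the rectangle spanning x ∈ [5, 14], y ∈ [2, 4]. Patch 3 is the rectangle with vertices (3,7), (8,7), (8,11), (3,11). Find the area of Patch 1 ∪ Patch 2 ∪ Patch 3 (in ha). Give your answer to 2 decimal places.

59.71

By inclusion–exclusion:
Individual areas: |Patch 1| = 24, |Patch 2| = 18, |Patch 3| = 20.
|Patch 1∩Patch 2| = 0.
|Patch 1∩Patch 3| = 2.2917.
|Patch 2∩Patch 3| = 0 (no overlap).
|Patch 1∩Patch 2∩Patch 3| = 0.
|Patch 1 ∪ Patch 2 ∪ Patch 3| = 62 − 2.2917 + 0 = 59.71.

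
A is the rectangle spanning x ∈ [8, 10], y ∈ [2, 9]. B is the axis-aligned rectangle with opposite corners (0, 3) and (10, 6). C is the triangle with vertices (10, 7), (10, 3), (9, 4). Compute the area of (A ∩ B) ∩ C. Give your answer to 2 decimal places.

The region (A ∩ B) ∩ C is the polygon with vertices (10,6), (10,3), (9,4), (9.667,6).
By the shoelace formula its area is 1.83.

1.83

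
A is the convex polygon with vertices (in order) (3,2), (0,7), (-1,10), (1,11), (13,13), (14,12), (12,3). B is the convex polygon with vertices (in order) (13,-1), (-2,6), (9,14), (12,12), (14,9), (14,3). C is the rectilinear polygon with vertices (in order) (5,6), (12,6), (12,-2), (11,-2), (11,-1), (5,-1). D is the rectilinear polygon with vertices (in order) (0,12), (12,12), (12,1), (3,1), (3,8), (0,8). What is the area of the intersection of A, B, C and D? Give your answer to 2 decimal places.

The intersection is the polygon with vertices (5,2.733), (5,6), (12,6), (12,3), (5.885,2.321).
By the shoelace formula its area is 23.50.

23.50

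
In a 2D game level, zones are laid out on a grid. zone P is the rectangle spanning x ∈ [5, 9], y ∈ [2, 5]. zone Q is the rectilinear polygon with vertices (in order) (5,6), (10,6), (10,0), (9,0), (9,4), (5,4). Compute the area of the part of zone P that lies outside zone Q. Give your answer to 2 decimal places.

|zone P| = 12, |zone P∩zone Q| = 4.
|zone P ∖ zone Q| = |zone P| − |zone P∩zone Q| = 12 − 4 = 8.00.

8.00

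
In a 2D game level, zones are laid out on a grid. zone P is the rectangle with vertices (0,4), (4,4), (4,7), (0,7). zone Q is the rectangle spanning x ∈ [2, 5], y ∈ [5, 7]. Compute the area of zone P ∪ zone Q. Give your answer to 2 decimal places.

By inclusion–exclusion:
Individual areas: |zone P| = 12, |zone Q| = 6.
|zone P∩zone Q|: x∈[2,4], y∈[5,7] → 2·2 = 4.
|zone P ∪ zone Q| = 18 − 4 = 14.00.

14.00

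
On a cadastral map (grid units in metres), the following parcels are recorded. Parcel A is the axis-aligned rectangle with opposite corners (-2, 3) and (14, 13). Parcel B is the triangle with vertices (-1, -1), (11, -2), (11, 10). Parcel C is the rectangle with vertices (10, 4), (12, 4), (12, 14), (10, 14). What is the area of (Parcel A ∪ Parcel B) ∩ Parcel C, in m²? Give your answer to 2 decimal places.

18.00

The region (Parcel A ∪ Parcel B) ∩ Parcel C is the polygon with vertices (12,13), (12,4), (10,4), (10,13).
By the shoelace formula its area is 18.00.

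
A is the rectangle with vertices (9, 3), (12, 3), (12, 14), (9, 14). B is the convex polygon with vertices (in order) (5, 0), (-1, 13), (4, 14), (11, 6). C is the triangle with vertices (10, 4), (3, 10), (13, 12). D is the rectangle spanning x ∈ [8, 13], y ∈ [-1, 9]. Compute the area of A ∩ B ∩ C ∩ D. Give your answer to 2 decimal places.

4.01

The intersection is the polygon with vertices (10.6,5.6), (9.461,4.462), (9,4.857), (9,8.286), (10.825,6.2).
By the shoelace formula its area is 4.01.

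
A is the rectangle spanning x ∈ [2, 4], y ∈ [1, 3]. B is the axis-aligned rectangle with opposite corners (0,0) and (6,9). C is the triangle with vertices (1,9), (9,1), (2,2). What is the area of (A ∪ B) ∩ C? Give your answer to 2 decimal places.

20.14

The region (A ∪ B) ∩ C is the polygon with vertices (6,1.429), (2,2), (1,9), (6,4).
By the shoelace formula its area is 20.14.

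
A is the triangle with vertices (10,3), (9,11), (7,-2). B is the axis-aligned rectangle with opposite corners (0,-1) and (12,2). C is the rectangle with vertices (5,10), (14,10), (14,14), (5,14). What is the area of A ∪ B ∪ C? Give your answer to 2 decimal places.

By inclusion–exclusion:
Individual areas: |A| = 14.5, |B| = 36, |C| = 36.
|A∩B| = 3.3462.
|A∩C| = 0.1394.
|B∩C| = 0 (no overlap).
|A∩B∩C| = 0.
|A ∪ B ∪ C| = 86.5 − 3.4856 + 0 = 83.01.

83.01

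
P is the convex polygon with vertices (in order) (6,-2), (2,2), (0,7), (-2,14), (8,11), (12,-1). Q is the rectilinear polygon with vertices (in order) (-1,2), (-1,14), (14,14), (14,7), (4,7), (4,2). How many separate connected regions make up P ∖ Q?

P ∖ Q splits into 2 disjoint pieces (area 58.3333, area 1.6).

2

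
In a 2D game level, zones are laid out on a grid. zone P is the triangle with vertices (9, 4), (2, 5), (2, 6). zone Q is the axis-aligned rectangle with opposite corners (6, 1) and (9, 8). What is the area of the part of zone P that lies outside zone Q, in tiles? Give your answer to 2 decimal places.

2.86

|zone P| = 3.5, |zone P∩zone Q| = 0.6429.
|zone P ∖ zone Q| = |zone P| − |zone P∩zone Q| = 3.5 − 0.6429 = 2.86.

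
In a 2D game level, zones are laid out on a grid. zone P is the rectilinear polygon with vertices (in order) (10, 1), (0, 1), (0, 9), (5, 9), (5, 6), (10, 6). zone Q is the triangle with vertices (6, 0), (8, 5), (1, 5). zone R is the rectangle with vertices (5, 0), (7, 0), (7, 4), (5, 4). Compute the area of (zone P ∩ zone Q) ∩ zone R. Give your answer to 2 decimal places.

5.55

The region (zone P ∩ zone Q) ∩ zone R is the polygon with vertices (6.4,1), (5,1), (5,4), (7,4), (7,2.5).
By the shoelace formula its area is 5.55.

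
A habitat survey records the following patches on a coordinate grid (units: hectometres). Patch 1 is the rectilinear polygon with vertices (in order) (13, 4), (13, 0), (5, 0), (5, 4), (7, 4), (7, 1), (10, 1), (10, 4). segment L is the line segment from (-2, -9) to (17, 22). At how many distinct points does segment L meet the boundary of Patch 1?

2

The segment meets the boundary at (5.968,4), (5,2.421).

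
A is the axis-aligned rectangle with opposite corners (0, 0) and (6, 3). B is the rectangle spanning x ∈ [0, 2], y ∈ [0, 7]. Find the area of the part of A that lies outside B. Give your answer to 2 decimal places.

|A∩B|: x∈[0,2], y∈[0,3] → 2·3 = 6.
|A| = 18.
|A ∖ B| = |A| − |A∩B| = 18 − 6 = 12.00.

12.00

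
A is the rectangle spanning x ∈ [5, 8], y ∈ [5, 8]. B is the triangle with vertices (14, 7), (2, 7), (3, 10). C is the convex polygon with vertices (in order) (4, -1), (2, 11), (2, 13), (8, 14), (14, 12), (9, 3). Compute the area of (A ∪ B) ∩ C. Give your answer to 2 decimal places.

22.64

|A ∪ B| = 24.
|(A ∪ B) ∩ C| = 22.64.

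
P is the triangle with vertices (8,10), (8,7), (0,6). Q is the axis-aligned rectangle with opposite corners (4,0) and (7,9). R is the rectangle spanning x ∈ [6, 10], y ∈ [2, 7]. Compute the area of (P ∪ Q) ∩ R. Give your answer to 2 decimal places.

5.06

The region (P ∪ Q) ∩ R is the polygon with vertices (7,6.875), (7,2), (6,2), (6,7), (8,7).
By the shoelace formula its area is 5.06.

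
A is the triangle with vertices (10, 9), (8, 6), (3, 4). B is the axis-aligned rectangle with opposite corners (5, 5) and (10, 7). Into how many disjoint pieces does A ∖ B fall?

A ∖ B splits into 2 disjoint pieces (area 1.4667, area 0.6786).

2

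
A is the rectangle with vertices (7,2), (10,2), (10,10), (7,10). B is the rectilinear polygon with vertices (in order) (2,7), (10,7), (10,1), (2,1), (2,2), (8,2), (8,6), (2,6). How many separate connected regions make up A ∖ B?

2

A ∖ B splits into 2 disjoint pieces (area 9, area 4).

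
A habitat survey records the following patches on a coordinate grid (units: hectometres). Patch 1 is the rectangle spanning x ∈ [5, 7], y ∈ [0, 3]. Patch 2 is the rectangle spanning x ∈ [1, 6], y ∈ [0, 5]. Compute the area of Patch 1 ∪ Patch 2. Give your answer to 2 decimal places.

By inclusion–exclusion:
Individual areas: |Patch 1| = 6, |Patch 2| = 25.
|Patch 1∩Patch 2|: x∈[5,6], y∈[0,3] → 1·3 = 3.
|Patch 1 ∪ Patch 2| = 31 − 3 = 28.00.

28.00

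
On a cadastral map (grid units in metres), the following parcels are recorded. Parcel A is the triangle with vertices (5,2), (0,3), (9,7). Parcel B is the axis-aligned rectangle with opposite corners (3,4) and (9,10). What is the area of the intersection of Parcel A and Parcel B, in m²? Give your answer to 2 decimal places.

The intersection is the polygon with vertices (9,7), (6.6,4), (3,4), (3,4.333).
By the shoelace formula its area is 6.40.

6.40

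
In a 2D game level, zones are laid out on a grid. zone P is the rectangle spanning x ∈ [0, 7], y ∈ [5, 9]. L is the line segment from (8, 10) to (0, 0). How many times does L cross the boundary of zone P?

The segment meets the boundary at (4,5), (7,8.75).

2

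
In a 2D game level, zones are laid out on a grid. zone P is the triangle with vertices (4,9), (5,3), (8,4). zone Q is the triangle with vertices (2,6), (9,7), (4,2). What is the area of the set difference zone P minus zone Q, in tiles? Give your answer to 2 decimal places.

|zone P| = 9.5, |zone P∩zone Q| = 5.3439.
|zone P ∖ zone Q| = |zone P| − |zone P∩zone Q| = 9.5 − 5.3439 = 4.16.

4.16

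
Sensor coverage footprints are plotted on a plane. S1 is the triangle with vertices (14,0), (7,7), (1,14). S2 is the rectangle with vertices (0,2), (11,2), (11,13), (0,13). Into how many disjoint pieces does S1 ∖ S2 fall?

2

S1 ∖ S2 splits into 2 disjoint pieces (area 0.3462, area 0.0357).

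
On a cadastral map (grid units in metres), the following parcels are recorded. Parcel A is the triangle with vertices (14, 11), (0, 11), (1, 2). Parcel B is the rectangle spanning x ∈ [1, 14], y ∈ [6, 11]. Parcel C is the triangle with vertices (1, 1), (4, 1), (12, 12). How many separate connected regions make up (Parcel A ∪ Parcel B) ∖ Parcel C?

(Parcel A ∪ Parcel B) ∖ Parcel C splits into 2 disjoint pieces (area 22.7273, area 52.875).

2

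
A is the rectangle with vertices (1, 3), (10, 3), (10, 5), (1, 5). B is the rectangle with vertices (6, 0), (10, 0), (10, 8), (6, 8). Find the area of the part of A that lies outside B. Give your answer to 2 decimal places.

10.00

|A∩B|: x∈[6,10], y∈[3,5] → 4·2 = 8.
|A| = 18.
|A ∖ B| = |A| − |A∩B| = 18 − 8 = 10.00.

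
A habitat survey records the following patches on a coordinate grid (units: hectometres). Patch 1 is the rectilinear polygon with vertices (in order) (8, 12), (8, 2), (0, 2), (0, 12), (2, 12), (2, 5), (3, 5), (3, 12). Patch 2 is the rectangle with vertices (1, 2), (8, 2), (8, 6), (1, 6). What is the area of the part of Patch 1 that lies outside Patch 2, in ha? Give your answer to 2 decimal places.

46.00

|Patch 1| = 73, |Patch 1∩Patch 2| = 27.
|Patch 1 ∖ Patch 2| = |Patch 1| − |Patch 1∩Patch 2| = 73 − 27 = 46.00.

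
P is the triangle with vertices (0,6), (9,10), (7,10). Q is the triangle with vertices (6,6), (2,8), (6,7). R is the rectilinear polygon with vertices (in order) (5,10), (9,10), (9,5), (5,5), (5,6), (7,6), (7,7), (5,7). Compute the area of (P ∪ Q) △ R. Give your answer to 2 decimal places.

18.79

|P ∪ Q| = 5.8691.
|(P ∪ Q) ∩ R| = 2.5377.
|(P ∪ Q) △ R| = 5.8691 + 18 − 5.0754 = 18.79.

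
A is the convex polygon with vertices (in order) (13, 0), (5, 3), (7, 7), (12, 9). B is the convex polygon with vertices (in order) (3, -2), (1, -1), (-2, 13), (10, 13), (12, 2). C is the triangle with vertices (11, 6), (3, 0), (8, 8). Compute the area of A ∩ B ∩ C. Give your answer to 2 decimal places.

13.93

The intersection is the polygon with vertices (5.5,4), (7.5,7.2), (8.562,7.625), (11,6), (6.333,2.5), (5,3).
By the shoelace formula its area is 13.93.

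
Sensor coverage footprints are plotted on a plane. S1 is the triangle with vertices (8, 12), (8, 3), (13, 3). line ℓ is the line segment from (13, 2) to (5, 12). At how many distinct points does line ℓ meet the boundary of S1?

2

The segment meets the boundary at (12.2,3), (8,8.25).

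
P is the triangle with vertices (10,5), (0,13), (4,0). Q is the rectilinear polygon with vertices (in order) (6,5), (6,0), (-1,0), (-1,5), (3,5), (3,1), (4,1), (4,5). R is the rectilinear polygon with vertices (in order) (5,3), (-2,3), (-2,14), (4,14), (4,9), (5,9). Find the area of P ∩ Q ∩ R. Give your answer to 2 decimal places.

2.47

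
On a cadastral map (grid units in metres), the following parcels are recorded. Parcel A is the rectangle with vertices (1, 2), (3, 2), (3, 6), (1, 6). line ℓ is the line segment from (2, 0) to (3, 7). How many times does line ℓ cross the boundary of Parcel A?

2

The segment meets the boundary at (2.857,6), (2.286,2).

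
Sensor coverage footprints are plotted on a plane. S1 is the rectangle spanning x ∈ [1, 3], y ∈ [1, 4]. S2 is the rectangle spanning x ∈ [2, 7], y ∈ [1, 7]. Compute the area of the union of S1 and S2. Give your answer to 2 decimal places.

33.00

By inclusion–exclusion:
Individual areas: |S1| = 6, |S2| = 30.
|S1∩S2|: x∈[2,3], y∈[1,4] → 1·3 = 3.
|S1 ∪ S2| = 36 − 3 = 33.00.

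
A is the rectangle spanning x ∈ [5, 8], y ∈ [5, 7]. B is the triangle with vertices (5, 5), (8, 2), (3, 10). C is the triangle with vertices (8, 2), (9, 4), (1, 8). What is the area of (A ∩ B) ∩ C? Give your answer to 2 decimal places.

0.72

The region (A ∩ B) ∩ C is the polygon with vertices (6.125,5), (5,5), (5,6), (5.727,5.636).
By the shoelace formula its area is 0.72.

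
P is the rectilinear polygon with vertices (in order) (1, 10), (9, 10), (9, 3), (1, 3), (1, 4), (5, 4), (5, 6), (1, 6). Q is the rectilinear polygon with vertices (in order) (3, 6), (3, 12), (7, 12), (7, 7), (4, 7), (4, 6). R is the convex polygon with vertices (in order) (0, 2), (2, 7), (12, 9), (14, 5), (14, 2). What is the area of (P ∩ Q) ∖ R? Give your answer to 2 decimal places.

9.60

|P ∩ Q| = 13.
|(P ∩ Q) ∩ R| = 3.4.
|(P ∩ Q) ∖ R| = 13 − 3.4 = 9.60.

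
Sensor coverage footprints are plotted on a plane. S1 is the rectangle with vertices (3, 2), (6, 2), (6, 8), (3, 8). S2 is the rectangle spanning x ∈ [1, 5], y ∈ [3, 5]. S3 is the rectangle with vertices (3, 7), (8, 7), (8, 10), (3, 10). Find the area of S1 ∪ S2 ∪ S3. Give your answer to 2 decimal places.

By inclusion–exclusion:
Individual areas: |S1| = 18, |S2| = 8, |S3| = 15.
|S1∩S2|: x∈[3,5], y∈[3,5] → 2·2 = 4.
|S1∩S3|: x∈[3,6], y∈[7,8] → 3·1 = 3.
|S2∩S3| = 0 (no overlap).
|S1∩S2∩S3| = 0.
|S1 ∪ S2 ∪ S3| = 41 − 7 + 0 = 34.00.

34.00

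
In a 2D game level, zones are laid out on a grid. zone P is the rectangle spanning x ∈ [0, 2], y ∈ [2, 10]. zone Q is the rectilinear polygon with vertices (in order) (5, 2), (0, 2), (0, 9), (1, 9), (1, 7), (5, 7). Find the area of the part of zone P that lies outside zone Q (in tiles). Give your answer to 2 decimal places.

4.00

|zone P| = 16, |zone P∩zone Q| = 12.
|zone P ∖ zone Q| = |zone P| − |zone P∩zone Q| = 16 − 12 = 4.00.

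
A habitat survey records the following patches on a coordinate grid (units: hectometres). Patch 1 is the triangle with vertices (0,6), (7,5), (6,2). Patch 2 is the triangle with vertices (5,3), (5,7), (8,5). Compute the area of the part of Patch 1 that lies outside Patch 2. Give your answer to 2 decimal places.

8.14

|Patch 1| = 11, |Patch 1∩Patch 2| = 2.8571.
|Patch 1 ∖ Patch 2| = |Patch 1| − |Patch 1∩Patch 2| = 11 − 2.8571 = 8.14.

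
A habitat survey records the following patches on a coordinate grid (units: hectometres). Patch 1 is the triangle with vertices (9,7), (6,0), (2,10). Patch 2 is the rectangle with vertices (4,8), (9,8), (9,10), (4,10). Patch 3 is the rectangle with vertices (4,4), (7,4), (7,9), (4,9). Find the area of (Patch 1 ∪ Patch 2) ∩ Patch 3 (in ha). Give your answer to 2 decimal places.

14.78

The region (Patch 1 ∪ Patch 2) ∩ Patch 3 is the polygon with vertices (4,5), (4,9), (7,9), (7,8), (6.667,8), (7,7.857), (7,4), (4.4,4).
By the shoelace formula its area is 14.78.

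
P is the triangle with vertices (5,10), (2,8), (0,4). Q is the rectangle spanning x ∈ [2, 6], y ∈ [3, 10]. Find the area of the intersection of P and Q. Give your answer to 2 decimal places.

2.40

The intersection is the polygon with vertices (5,10), (2,6.4), (2,8).
By the shoelace formula its area is 2.40.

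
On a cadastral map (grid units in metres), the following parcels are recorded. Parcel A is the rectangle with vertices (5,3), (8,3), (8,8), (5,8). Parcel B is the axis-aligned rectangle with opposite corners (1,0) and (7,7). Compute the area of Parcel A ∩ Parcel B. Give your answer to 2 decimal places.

|Parcel A∩Parcel B|: x∈[5,7], y∈[3,7] → 2·4 = 8.

8.00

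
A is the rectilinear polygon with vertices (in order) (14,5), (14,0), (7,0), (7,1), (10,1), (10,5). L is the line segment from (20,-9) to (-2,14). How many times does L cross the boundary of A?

2

The segment meets the boundary at (10,1.455), (11.391,0).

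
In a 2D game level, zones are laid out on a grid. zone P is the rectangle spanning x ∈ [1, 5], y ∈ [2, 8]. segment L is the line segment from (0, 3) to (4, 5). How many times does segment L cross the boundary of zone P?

1

The segment meets the boundary at (1,3.5).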